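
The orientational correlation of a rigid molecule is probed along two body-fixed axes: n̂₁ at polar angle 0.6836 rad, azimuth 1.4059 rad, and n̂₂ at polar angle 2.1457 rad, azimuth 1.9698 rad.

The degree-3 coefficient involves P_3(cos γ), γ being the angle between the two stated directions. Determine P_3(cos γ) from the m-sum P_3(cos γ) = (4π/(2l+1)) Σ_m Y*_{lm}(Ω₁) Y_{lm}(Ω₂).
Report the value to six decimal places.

Term-by-term m-sum for l=3 (normalisation 4π/7 = 1.795196):
  term(m=-3) = (-0.003127, -0.025735)   from Y*(Ω₁)=(-0.049905, -0.092515), Y(Ω₂)=(0.229595, 0.090053)
  term(m=-2) = (-0.053029, 0.111770)   from Y*(Ω₁)=(-0.299038, 0.102359), Y(Ω₂)=(0.273252, -0.280232)
  term(m=-1) = (0.044887, -0.028386)   from Y*(Ω₁)=(0.067195, 0.403800), Y(Ω₂)=(-0.050404, -0.119548)
  term(m=+0) = (0.000490, 0.000000)   from Y*(Ω₁)=(0.001586, -0.000000), Y(Ω₂)=(0.308769, 0.000000)
  term(m=+1) = (0.044887, 0.028386)   from Y*(Ω₁)=(-0.067195, 0.403800), Y(Ω₂)=(0.050404, -0.119548)
  term(m=+2) = (-0.053029, -0.111770)   from Y*(Ω₁)=(-0.299038, -0.102359), Y(Ω₂)=(0.273252, 0.280232)
  term(m=+3) = (-0.003127, 0.025735)   from Y*(Ω₁)=(0.049905, -0.092515), Y(Ω₂)=(-0.229595, 0.090053)
Σ over m = (-0.022048, 0.000000); ×(4π/7) → (-0.039580, 0.000000). Real part: -0.039580

-0.039580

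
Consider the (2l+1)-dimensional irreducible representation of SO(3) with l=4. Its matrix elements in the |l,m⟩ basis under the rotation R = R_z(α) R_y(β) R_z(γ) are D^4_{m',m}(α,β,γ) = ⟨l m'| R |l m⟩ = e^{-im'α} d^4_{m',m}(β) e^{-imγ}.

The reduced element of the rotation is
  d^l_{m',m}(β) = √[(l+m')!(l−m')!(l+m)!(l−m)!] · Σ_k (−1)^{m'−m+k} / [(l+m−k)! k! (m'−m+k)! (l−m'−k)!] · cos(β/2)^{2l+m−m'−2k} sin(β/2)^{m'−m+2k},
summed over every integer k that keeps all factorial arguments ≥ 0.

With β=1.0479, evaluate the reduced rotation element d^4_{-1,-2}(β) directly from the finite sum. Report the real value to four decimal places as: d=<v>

d^4_{-1,-2}(β=1.0479) via the finite sum:
With c≡cos(β/2)=0.865850 and s≡sin(β/2)=0.500304, N=[6·120·2·720]^{1/2}=1018.233765
The bounds max(0,m−m')=0 and min(l+m,l−m')=2 give 3 terms
  k=0: (−1)^1·1018.2338/(240)·0.8658^7·0.5003^1 = -0.774405
  k=1: (−1)^2·1018.2338/(48)·0.8658^5·0.5003^3 = +1.292770
  k=2: (−1)^3·1018.2338/(72)·0.8658^3·0.5003^5 = -0.287748
d^4_{-1,-2}(1.0479) = -0.774405 +1.292770 -0.287748 = +0.230616

d=0.2306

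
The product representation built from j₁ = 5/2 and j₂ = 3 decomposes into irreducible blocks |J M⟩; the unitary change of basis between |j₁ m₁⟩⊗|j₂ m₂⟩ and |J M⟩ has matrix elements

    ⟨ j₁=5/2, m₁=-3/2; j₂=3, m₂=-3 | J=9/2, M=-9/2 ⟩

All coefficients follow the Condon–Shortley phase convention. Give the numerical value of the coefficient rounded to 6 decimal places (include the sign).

triangle: 1!·4!·5!/11! = 2880/39916800
(j±m)!: 1!·4!·0!·6!·0!·9! = 6270566400
prefactor² = (2J+1)·Δ·N² = 49766400/11
  k=0: +1/(0!·1!·4!·0!·0!·5!) = 1/2880
Σ = 1/2880  ⇒  CG² = 49766400/11·(1/2880)² = 6/11
CG = +√(6/11) = +0.738549

+0.738549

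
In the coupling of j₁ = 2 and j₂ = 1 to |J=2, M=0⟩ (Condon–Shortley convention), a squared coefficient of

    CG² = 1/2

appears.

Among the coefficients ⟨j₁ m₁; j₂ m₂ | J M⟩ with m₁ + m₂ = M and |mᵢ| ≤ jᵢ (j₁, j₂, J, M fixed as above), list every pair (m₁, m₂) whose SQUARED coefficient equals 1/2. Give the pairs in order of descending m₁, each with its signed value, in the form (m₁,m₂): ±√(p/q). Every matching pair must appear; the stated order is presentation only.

Admissible pairs with m₁+m₂ = M = 0: (-1,1), (0,0), (1,-1)
  (m₁,m₂)=(1,-1): CG² = 1/2, CG = +√(1/2)   ← matches the target
  (m₁,m₂)=(0,0): CG² = 0/1, CG = 0
  (m₁,m₂)=(-1,1): CG² = 1/2, CG = −√(1/2)   ← matches the target
Pairs with CG² = 1/2: (1,-1): +√(1/2); (-1,1): −√(1/2)

(1,-1): +√(1/2); (-1,1): −√(1/2)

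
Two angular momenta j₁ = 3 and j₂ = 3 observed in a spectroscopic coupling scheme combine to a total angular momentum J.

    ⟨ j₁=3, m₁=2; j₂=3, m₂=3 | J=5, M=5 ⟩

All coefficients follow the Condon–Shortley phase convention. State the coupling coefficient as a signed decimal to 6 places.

-0.707107  (= −√(1/2))

triangle: 1!*5!*5!/12! = 14400/479001600
(j±m)!: 5!*1!*6!*0!*10!*0! = 313528320000
prefactor² = (2J+1)*Δ*N² = 103680000
  k=1: −1/(1!*0!*0!*5!*5!*0!) = -1/14400
Σ = -1/14400  ⇒  CG² = 103680000*(-1/14400)² = 1/2
CG = −√(1/2) = -0.707107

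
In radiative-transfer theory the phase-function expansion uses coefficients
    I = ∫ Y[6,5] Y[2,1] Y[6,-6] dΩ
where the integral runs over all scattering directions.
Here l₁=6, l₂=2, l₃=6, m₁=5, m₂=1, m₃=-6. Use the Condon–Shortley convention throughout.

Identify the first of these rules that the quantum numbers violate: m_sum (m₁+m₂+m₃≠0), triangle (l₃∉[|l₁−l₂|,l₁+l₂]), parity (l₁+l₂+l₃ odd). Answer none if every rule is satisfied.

Σmᵢ = 0  ✓
l₃∈[|l₁−l₂|,l₁+l₂]=[4,8], have l₃=6  ✓
Σlᵢ = 14 ⇒ even  ✓

none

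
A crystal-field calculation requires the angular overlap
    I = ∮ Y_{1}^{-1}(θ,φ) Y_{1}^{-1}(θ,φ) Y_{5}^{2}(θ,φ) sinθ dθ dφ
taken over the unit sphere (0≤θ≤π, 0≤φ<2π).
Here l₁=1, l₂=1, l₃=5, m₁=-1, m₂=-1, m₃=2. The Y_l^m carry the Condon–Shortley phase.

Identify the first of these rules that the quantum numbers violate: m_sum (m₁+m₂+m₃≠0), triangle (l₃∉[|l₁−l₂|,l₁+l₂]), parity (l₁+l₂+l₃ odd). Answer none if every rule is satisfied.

Σmᵢ = 0  ✓
l₃∈[|l₁−l₂|,l₁+l₂]=[0,2] required, l₃=5 fails  ✗
Σlᵢ = 7 ⇒ odd

triangle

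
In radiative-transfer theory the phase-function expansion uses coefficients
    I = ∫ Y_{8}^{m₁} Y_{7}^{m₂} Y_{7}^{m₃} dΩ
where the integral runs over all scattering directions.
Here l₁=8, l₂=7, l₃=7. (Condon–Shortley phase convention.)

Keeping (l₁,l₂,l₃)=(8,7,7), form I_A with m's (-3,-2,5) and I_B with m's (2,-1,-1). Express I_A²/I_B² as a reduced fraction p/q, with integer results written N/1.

289/300

Same 8,7,7: normalisation and zero-m 3j drop out of the ratio.
A: Δ: 8! 8! 6! / 23! → 1/22086194130; sum: t=3:−1/1393459200 t=4:+1/348364800 t=5:−1/746496000 = 17/20901888000; 3j²(8 7 7; -3 -2 5) = Δ·Π!·Σ² = 34/5681  (sign +1)
B: Δ: 8! 8! 6! / 23! → 1/22086194130; sum: t=0:+1/41803776000 t=1:−1/435456000 t=2:+1/39813120 t=3:−1/18662400 t=4:+1/39813120 t=5:−1/435456000 t=6:+1/41803776000 = -11/1393459200; 3j²(8 7 7; 2 -1 -1) = Δ·Π!·Σ² = 600/96577  (sign -1)
I_A²/I_B² = (34/5681)/(600/96577) = 289/300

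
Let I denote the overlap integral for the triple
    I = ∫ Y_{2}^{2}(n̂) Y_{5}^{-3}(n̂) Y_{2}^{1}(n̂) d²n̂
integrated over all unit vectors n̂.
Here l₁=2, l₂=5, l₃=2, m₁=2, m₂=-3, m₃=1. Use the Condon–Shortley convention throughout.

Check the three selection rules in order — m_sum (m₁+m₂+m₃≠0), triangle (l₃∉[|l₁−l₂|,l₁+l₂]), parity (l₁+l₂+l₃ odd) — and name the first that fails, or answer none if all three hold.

triangle

azimuthal sum: 2 − 3 + 1 = 0  ✓
l₃ must lie in [3,7]; have l₃=2  ✗
L = 2 + 5 + 2 = 9 (odd)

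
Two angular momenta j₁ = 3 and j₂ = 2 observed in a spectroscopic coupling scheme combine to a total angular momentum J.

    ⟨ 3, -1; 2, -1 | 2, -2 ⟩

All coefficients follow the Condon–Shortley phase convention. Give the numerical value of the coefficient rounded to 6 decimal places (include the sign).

√[5·3!3!1!/8! · 2!4!1!3!0!4!] = √(216/7)
  +(−1)^1/∏(1,2,3,0,0,1)! = -1/12  (running -1/12)
⟨..|..⟩ = √(216/7)·(-1/12) = -0.462910

-0.462910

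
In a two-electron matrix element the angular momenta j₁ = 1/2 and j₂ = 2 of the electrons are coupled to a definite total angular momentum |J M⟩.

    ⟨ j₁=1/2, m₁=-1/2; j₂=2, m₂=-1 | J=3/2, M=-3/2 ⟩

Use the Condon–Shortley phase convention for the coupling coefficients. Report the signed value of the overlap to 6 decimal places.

j₁+j₂−J=1  J+j₁−j₂=0  J−j₁+j₂=3  j₁+j₂+J+1=5
(j₁±m₁, j₂±m₂, J±M) = (0,1,1,3,0,3)
P² = 36/5
sum k=1..1:
  [1] −1/6 = -1/6
S = -1/6
C² = P²·S² = 1/5 ; C = -0.447214

−√(1/5) = -0.447214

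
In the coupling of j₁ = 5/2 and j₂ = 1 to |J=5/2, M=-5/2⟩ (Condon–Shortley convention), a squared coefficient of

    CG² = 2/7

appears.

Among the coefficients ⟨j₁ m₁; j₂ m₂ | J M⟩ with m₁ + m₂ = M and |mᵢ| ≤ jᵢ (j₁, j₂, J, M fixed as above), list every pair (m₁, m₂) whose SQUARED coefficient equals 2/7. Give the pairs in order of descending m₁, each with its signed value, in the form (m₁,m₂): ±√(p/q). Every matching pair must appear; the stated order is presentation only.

(-3/2,-1): +√(2/7)

Admissible pairs with m₁+m₂ = M = -5/2: (-5/2,0), (-3/2,-1)
  (m₁,m₂)=(-3/2,-1): CG² = 2/7, CG = +√(2/7)   ← matches the target
  (m₁,m₂)=(-5/2,0): CG² = 5/7, CG = −√(5/7)
Pairs with CG² = 2/7: (-3/2,-1): +√(2/7)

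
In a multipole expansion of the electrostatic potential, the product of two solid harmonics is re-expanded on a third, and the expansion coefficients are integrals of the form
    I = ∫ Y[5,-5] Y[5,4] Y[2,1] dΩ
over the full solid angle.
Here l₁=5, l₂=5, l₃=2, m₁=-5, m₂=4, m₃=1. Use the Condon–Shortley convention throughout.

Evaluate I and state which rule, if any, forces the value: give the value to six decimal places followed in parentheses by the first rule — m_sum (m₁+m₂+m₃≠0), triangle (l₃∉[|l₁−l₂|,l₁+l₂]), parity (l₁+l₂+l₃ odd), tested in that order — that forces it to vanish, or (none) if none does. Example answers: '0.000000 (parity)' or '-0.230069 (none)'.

m-sum 0 ✓  L=12 even ✓  0≤2≤10 ✓
Π(2lᵢ+1) = 11×11×5 = 605
triangle coeff Δ(5,5,2) = 1/38610
Σ_t [3,5]: t=3:−1/2880 t=4:+1/576 t=5:−1/2880 = 1/960
(3j)²=10/429 [(5 5 2; 0 0 0)], sign=+1
Σ_t [8,8]: t=8:+1/80640 = 1/80640
(3j)²=9/286 [(5 5 2; -5 4 1)], sign=-1
⇒ 4πI² = 75/169
I = (-1)√(75/169/(4π)) = -0.18792404
No selection rule forces the value: the integral is nonzero (none).

-0.187924 (none)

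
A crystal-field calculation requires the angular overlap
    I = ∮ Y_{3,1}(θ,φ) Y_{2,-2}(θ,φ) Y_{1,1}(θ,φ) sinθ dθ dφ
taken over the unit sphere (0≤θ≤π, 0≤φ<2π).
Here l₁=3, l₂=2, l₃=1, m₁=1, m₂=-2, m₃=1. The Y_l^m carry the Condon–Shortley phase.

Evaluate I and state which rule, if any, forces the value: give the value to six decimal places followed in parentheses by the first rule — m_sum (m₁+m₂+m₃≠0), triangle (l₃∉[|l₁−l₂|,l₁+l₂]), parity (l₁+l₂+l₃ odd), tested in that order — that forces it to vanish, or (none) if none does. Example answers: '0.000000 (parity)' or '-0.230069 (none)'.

Rules hold: Σm=0, L=6 even, 1≤1≤5.
N = 7·5·3 = 105
Δ = 4!·2!·0!/7! = 1/105
Racah Σ t=2..2: t=2:+1/4 = 1/4
⇒ 3j(3 2 1; 0 0 0)² = 3/35, sgn -1
Racah Σ t=0..0: t=0:+1/48 = 1/48
⇒ 3j(3 2 1; 1 -2 1)² = 1/105, sgn +1
4πI² = N·(3j₀)²·(3jₘ)² = 3/35
I = -1·√(0.0857143/4π) = -0.08258890
No selection rule forces the value: the integral is nonzero (none).

-0.082589 (none)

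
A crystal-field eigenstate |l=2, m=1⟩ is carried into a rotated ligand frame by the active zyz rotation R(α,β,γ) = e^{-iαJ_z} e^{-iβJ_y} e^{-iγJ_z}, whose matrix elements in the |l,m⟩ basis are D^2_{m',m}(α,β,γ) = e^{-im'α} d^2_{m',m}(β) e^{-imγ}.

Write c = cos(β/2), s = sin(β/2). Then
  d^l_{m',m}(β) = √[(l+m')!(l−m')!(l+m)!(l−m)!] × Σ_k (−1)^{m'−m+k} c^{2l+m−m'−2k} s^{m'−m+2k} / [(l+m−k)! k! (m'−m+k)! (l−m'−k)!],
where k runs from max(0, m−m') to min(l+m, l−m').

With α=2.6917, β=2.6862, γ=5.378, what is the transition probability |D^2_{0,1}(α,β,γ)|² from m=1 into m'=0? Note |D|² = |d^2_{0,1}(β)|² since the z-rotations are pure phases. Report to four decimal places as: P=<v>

D^2_{0,1}(2.6917,2.6862,5.3780) = e^{-i·0·2.6917}·d^2_{0,1}(2.6862)·e^{-i·1·5.3780}. Compute d first:
c=cos(2.686200/2)=0.225734, s=sin(2.686200/2)=0.974189; N=√[2·2·6·1]=4.898979
k: max(0,(1)−(0))=1 … min(2+(1),2−(0))=2
  k=1: (−1)^0·4.8990/(2)·0.2257^3·0.9742^1 = +0.027448
  k=2: (−1)^1·4.8990/(2)·0.2257^1·0.9742^3 = -0.511213
d^2_{0,1}(2.6862) = +0.027448 -0.511213 = -0.483765
|D^2_{0,1}|² = |d^2_{0,1}(β)|² = (-0.483765)² = 0.234029 (the z-rotation phases have unit modulus)

P=0.2340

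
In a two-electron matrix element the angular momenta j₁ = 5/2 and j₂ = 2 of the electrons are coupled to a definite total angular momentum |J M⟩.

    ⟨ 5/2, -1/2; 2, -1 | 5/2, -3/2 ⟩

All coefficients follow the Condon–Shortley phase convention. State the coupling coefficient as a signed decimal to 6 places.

−√(6/35) = -0.414039

triangle: 2!*3!*2!/8! = 24/40320
(j±m)!: 2!*3!*1!*3!*1!*4! = 1728
prefactor² = (2J+1)*Δ*N² = 216/35
  k=0: +1/(0!*2!*3!*1!*0!*1!) = 1/12
  k=1: −1/(1!*1!*2!*0!*1!*2!) = -1/4
Σ = -1/6  ⇒  CG² = 216/35*(-1/6)² = 6/35
CG = −√(6/35) = -0.414039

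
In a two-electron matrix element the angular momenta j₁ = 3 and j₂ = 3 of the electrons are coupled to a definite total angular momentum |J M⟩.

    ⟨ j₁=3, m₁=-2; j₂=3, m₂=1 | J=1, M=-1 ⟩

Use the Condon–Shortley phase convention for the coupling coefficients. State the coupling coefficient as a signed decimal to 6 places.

+0.422577  (= +√(5/28))

j₁+j₂−J=5  J+j₁−j₂=1  J−j₁+j₂=1  j₁+j₂+J+1=8
(j₁±m₁, j₂±m₂, J±M) = (1,5,4,2,0,2)
P² = 720/7
sum k=4..4:
  [4] +1/24 = 1/24
S = 1/24
C² = P²·S² = 5/28 ; C = +0.422577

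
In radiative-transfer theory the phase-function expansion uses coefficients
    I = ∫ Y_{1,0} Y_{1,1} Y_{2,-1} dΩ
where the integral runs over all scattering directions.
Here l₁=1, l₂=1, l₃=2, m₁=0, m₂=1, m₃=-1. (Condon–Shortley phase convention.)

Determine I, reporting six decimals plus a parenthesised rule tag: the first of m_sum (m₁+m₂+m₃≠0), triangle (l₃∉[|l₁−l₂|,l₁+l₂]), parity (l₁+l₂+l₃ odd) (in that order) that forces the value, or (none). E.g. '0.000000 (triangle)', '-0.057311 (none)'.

-0.218510 (none)

m-sum 0 ✓  L=4 even ✓  0≤2≤2 ✓
Π(2lᵢ+1) = 3×3×5 = 45
triangle coeff Δ(1,1,2) = 1/30
Σ_t [0,0]: t=0:+1/1 = 1/1
(3j)²=2/15 [(1 1 2; 0 0 0)], sign=+1
Σ_t [0,0]: t=0:+1/2 = 1/2
(3j)²=1/10 [(1 1 2; 0 1 -1)], sign=-1
⇒ 4πI² = 3/5
I = (-1)√(3/5/(4π)) = -0.21850969
No selection rule forces the value: the integral is nonzero (none).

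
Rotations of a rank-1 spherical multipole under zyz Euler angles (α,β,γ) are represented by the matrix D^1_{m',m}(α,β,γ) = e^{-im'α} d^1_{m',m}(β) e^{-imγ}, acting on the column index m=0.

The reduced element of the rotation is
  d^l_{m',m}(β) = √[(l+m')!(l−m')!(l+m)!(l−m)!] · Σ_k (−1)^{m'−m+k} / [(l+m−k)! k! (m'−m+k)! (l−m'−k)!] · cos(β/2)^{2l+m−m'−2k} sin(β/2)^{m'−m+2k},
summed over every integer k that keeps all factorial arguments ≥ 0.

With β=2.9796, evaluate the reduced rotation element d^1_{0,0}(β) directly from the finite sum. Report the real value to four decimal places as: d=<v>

d^1_{0,0}(β=2.9796) via the finite sum:
Half-angle: c=0.080908, s=0.996722. N=√(1·1·1·1)=1.000000
The bounds max(0,m−m')=0 and min(l+m,l−m')=1 give 2 terms
  k=0: (−1)^0·1.0000/(1)·0.0809^2·0.9967^0 = +0.006546
  k=1: (−1)^1·1.0000/(1)·0.0809^0·0.9967^2 = -0.993454
d^1_{0,0}(2.9796) = +0.006546 -0.993454 = -0.986908

d=-0.9869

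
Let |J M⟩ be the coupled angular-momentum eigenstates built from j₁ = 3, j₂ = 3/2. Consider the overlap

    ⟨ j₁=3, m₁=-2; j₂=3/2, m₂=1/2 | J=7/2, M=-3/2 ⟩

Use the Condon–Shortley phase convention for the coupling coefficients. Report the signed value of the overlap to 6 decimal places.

-0.654654  (= −√(3/7))

triangle: 1!*5!*2!/9! = 240/362880
(j±m)!: 1!*5!*2!*1!*2!*5! = 57600
prefactor² = (2J+1)*Δ*N² = 6400/21
  k=0: +1/(0!*1!*5!*2!*0!*0!) = 1/240
  k=1: −1/(1!*0!*4!*1!*1!*1!) = -1/24
Σ = -3/80  ⇒  CG² = 6400/21*(-3/80)² = 3/7
CG = −√(3/7) = -0.654654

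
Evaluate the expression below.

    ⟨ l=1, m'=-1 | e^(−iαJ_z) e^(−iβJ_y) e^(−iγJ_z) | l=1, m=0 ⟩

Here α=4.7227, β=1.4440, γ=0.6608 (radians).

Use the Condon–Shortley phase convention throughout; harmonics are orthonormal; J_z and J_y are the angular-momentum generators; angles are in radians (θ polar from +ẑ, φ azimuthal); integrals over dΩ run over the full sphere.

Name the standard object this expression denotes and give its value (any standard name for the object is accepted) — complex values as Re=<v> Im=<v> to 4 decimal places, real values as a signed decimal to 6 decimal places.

This is a Wigner D-matrix element — the rotation-matrix element ⟨l m'| R(α,β,γ) |l m⟩ in the angular-momentum basis.
First d^1_{-1,0}(β=1.4440), then the phase factors e^{-i(-1)α} and e^{-i(0)γ}:
With c≡cos(β/2)=0.750485 and s≡sin(β/2)=0.660887, N=[1·2·1·1]^{1/2}=1.414214
The bounds max(0,m−m')=1 and min(l+m,l−m')=1 give 1 term
  k=1: (−1)^0·1.4142/(1)·0.7505^1·0.6609^1 = +0.701430
d^1_{-1,0}(1.4440) = +0.701430
Attach z-rotation phases: D = e^{-i(-1)(4.7227)}·(+0.701430)·e^{-i(0)(0.6608)} = +0.007232-0.701393i

Wigner D-matrix element, Re=0.0072 Im=-0.7014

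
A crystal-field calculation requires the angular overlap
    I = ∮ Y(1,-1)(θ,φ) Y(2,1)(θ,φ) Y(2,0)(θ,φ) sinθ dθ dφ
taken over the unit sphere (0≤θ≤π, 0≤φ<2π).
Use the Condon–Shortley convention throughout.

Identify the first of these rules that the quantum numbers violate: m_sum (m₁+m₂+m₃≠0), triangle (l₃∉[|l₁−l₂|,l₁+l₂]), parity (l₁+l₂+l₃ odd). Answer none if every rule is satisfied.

parity

azimuthal sum: -1 + 1 + 0 = 0  ✓
1 ≤ 2 ≤ 3 (triangle on l)  ✓
L = 1 + 2 + 2 = 5 (odd)  ✗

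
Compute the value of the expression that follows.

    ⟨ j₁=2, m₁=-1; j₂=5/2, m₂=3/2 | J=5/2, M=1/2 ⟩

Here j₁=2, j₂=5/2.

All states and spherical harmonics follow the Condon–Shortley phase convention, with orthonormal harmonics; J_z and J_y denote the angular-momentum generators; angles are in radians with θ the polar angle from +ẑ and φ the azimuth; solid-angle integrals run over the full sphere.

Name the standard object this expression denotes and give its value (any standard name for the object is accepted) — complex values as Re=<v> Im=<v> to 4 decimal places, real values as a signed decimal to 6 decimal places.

This is a Clebsch–Gordan (vector-coupling) coefficient.
√[6·2!2!3!/8! · 1!3!4!1!3!2!] = √(216/35)
  +(−1)^1/∏(1,1,2,3,0,0)! = -1/12  (running -1/12)
  +(−1)^2/∏(2,0,1,2,1,1)! = 1/4  (running 1/6)
⟨..|..⟩ = √(216/35)·(1/6) = +0.414039

Clebsch–Gordan coefficient, +√(6/35) ≈ +0.414039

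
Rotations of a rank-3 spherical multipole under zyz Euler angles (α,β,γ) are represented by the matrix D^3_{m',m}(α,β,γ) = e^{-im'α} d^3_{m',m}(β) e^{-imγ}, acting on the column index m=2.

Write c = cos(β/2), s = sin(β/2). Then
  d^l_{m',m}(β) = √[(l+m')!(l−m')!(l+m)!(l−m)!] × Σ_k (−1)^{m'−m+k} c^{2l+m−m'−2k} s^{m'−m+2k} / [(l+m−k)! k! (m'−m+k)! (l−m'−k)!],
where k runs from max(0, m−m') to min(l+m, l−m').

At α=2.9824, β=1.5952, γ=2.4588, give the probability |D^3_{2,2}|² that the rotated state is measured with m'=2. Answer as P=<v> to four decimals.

P=0.2434

First d^3_{2,2}(β=1.5952), then the phase factors e^{-i(2)α} and e^{-i(2)γ}:
With c≡cos(β/2)=0.698426 and s≡sin(β/2)=0.715682, N=[120·1·120·1]^{1/2}=120.000000
The bounds max(0,m−m')=0 and min(l+m,l−m')=1 give 2 terms
  k=0: (−1)^0·120.0000/(120)·0.6984^6·0.7157^0 = +0.116071
  k=1: (−1)^1·120.0000/(24)·0.6984^4·0.7157^2 = -0.609386
d^3_{2,2}(1.5952) = +0.116071 -0.609386 = -0.493315
|D^3_{2,2}|² = |d^3_{2,2}(β)|² = (-0.493315)² = 0.243360 (the z-rotation phases have unit modulus)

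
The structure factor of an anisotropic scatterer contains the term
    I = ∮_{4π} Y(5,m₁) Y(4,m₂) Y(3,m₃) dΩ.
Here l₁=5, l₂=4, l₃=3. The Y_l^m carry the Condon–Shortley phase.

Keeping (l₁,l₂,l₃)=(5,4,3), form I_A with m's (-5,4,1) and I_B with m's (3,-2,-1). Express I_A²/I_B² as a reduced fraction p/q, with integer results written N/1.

Same 5,4,3: normalisation and zero-m 3j drop out of the ratio.
A: Δ: 6! 4! 2! / 13! → 1/180180; sum: t=6:+1/34560 = 1/34560; 3j²(5 4 3; -5 4 1) = Δ·Π!·Σ² = 14/429  (sign +1)
B: Δ: 6! 4! 2! / 13! → 1/180180; sum: t=0:+1/5760 t=1:−1/720 t=2:+1/2304 = -1/1280; 3j²(5 4 3; 3 -2 -1) = Δ·Π!·Σ² = 27/1430  (sign -1)
I_A²/I_B² = (14/429)/(27/1430) = 140/81

140/81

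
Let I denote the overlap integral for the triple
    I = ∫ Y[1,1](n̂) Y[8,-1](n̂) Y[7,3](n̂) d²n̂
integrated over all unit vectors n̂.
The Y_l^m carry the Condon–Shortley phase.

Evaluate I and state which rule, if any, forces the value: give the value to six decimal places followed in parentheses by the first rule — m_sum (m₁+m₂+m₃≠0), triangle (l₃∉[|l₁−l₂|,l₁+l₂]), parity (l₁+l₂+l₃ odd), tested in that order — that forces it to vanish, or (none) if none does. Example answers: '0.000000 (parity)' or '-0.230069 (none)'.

m-sum = 1 − 1 + 3 = 3 ≠ 0 ⇒ I = 0

0.000000 (m_sum)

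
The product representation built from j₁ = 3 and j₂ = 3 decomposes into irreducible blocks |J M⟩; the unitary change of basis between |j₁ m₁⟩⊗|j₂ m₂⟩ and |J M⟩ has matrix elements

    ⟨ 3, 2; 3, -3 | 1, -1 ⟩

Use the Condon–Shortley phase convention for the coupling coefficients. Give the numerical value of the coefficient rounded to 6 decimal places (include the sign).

+0.327327  (= +√(3/28))

√[3·5!1!1!/8! · 5!1!0!6!0!2!] = √(10800/7)
  +(−1)^0/∏(0,5,1,0,0,1)! = 1/120  (running 1/120)
⟨..|..⟩ = √(10800/7)·(1/120) = +0.327327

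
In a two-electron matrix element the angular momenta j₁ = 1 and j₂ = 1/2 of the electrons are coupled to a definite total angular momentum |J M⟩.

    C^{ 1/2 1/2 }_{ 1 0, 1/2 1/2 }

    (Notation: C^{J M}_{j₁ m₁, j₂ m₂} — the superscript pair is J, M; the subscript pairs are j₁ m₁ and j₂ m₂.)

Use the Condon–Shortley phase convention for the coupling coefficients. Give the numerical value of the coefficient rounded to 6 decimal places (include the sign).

j₁+j₂−J=1  J+j₁−j₂=1  J−j₁+j₂=0  j₁+j₂+J+1=3
(j₁±m₁, j₂±m₂, J±M) = (1,1,1,0,1,0)
P² = 1/3
sum k=1..1:
  [1] −1/1 = -1
S = -1
C² = P²·S² = 1/3 ; C = -0.577350

−√(1/3) ≈ -0.577350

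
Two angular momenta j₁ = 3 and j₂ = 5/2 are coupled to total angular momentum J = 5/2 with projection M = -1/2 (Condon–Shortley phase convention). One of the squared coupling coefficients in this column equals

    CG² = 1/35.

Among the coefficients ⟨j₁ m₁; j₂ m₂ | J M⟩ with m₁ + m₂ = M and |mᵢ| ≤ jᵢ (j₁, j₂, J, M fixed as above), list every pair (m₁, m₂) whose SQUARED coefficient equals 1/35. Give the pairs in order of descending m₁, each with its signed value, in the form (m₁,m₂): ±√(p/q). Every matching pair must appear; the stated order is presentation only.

(1,-3/2): −√(1/35)

Admissible pairs with m₁+m₂ = M = -1/2: (-3,5/2), (-2,3/2), (-1,1/2), (0,-1/2), (1,-3/2), (2,-5/2)
  (m₁,m₂)=(2,-5/2): CG² = 5/14, CG = +√(5/14)
  (m₁,m₂)=(1,-3/2): CG² = 1/35, CG = −√(1/35)   ← matches the target
  (m₁,m₂)=(0,-1/2): CG² = 8/105, CG = −√(8/105)
  (m₁,m₂)=(-1,1/2): CG² = 8/35, CG = +√(8/35)
  (m₁,m₂)=(-2,3/2): CG² = 1/14, CG = −√(1/14)
  (m₁,m₂)=(-3,5/2): CG² = 5/21, CG = −√(5/21)
Pairs with CG² = 1/35: (1,-3/2): −√(1/35)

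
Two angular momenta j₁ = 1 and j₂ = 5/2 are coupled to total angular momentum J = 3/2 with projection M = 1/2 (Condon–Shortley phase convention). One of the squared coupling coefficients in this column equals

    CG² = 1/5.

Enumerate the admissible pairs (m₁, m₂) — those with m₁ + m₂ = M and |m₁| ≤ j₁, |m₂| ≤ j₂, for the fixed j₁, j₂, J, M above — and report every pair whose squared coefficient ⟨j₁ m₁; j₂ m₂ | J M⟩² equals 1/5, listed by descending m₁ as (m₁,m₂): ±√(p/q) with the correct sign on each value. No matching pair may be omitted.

(1,-1/2): +√(1/5)

Admissible pairs with m₁+m₂ = M = 1/2: (-1,3/2), (0,1/2), (1,-1/2)
  (m₁,m₂)=(1,-1/2): CG² = 1/5, CG = +√(1/5)   ← matches the target
  (m₁,m₂)=(0,1/2): CG² = 2/5, CG = −√(2/5)
  (m₁,m₂)=(-1,3/2): CG² = 2/5, CG = +√(2/5)
Pairs with CG² = 1/5: (1,-1/2): +√(1/5)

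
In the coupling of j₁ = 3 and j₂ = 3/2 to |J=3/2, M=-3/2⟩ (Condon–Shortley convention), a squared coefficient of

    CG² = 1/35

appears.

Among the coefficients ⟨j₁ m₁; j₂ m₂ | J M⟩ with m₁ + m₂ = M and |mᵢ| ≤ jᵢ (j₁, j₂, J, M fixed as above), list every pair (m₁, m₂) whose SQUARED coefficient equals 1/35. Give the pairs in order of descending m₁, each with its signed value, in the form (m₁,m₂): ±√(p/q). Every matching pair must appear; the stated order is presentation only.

Admissible pairs with m₁+m₂ = M = -3/2: (-3,3/2), (-2,1/2), (-1,-1/2), (0,-3/2)
  (m₁,m₂)=(0,-3/2): CG² = 1/35, CG = +√(1/35)   ← matches the target
  (m₁,m₂)=(-1,-1/2): CG² = 4/35, CG = −√(4/35)
  (m₁,m₂)=(-2,1/2): CG² = 2/7, CG = +√(2/7)
  (m₁,m₂)=(-3,3/2): CG² = 4/7, CG = −√(4/7)
Pairs with CG² = 1/35: (0,-3/2): +√(1/35)

(0,-3/2): +√(1/35)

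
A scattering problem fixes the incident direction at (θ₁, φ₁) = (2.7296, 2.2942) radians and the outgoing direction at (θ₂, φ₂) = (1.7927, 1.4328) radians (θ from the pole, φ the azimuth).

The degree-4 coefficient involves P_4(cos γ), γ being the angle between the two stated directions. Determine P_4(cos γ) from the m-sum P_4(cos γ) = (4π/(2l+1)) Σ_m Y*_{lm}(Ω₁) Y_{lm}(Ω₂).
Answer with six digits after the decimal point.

-0.215790

Term-by-term m-sum for l=4 (normalisation 4π/9 = 1.396263):
  m=-4: (-0.011030+0.002793i) × (+0.341190+0.210119i) = -0.004350-0.001365i  (running Σ = -0.004350-0.001365i)
  m=-3: (-0.060806-0.041547i) × (+0.102861-0.234104i) = -0.015981+0.009961i  (running Σ = -0.020331+0.008596i)
  m=-2: (-0.032357-0.259626i) × (+0.202425+0.057331i) = +0.008335-0.054410i  (running Σ = -0.011996-0.045813i)
  m=-1: (+0.330648-0.374414i) × (+0.037177-0.267695i) = -0.087936-0.102432i  (running Σ = -0.099932-0.148246i)
  m=0: (+0.262978-0.000000i) × (+0.172322+0.000000i) = +0.045317+0.000000i  (running Σ = -0.054616-0.148246i)
  m=1: (-0.330648-0.374414i) × (-0.037177-0.267695i) = -0.087936+0.102432i  (running Σ = -0.142552-0.045813i)
  m=2: (-0.032357+0.259626i) × (+0.202425-0.057331i) = +0.008335+0.054410i  (running Σ = -0.134217+0.008596i)
  m=3: (+0.060806-0.041547i) × (-0.102861-0.234104i) = -0.015981-0.009961i  (running Σ = -0.150198-0.001365i)
  m=4: (-0.011030-0.002793i) × (+0.341190-0.210119i) = -0.004350+0.001365i  (running Σ = -0.154548+0.000000i)
Σ over m = -0.154548+0.000000i; ×(4π/9) → -0.215790+0.000000i. Real part: -0.215790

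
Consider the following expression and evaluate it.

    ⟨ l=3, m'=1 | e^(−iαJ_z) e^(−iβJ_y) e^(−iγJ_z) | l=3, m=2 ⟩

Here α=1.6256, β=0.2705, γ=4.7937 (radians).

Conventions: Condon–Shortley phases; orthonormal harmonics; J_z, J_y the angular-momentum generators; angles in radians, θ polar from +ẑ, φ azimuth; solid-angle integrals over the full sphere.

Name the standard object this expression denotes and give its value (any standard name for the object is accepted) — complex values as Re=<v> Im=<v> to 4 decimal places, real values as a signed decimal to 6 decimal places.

This is a Wigner D-matrix element — the rotation-matrix element ⟨l m'| R(α,β,γ) |l m⟩ in the angular-momentum basis.
First d^3_{1,2}(β=0.2705), then the phase factors e^{-i(1)α} and e^{-i(2)γ}:
c=cos(0.270500/2)=0.990868, s=sin(0.270500/2)=0.134838; N=√[24·2·120·1]=75.894664
k: max(0,(2)−(1))=1 … min(3+(2),3−(1))=2
  k=1: (−1)^0·75.8947/(24)·0.9909^5·0.1348^1 = +0.407278
  k=2: (−1)^1·75.8947/(12)·0.9909^3·0.1348^3 = -0.015084
d^3_{1,2}(0.2705) = +0.407278 -0.015084 = +0.392194
D = (-0.054776-0.998499i)·(+0.392194)·(-0.986806+0.161906i) = +0.084603+0.382960i

Wigner D-matrix element, Re=0.0846 Im=0.3830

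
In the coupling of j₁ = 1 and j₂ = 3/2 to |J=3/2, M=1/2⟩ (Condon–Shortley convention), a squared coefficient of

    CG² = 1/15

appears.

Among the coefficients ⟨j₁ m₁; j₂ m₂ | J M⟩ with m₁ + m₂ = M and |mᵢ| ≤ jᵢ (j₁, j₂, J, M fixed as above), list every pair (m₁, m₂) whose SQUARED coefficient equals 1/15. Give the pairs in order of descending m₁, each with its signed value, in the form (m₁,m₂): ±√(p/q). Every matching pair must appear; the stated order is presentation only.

(0,1/2): −√(1/15)

Admissible pairs with m₁+m₂ = M = 1/2: (-1,3/2), (0,1/2), (1,-1/2)
  (m₁,m₂)=(1,-1/2): CG² = 8/15, CG = +√(8/15)
  (m₁,m₂)=(0,1/2): CG² = 1/15, CG = −√(1/15)   ← matches the target
  (m₁,m₂)=(-1,3/2): CG² = 2/5, CG = −√(2/5)
Pairs with CG² = 1/15: (0,1/2): −√(1/15)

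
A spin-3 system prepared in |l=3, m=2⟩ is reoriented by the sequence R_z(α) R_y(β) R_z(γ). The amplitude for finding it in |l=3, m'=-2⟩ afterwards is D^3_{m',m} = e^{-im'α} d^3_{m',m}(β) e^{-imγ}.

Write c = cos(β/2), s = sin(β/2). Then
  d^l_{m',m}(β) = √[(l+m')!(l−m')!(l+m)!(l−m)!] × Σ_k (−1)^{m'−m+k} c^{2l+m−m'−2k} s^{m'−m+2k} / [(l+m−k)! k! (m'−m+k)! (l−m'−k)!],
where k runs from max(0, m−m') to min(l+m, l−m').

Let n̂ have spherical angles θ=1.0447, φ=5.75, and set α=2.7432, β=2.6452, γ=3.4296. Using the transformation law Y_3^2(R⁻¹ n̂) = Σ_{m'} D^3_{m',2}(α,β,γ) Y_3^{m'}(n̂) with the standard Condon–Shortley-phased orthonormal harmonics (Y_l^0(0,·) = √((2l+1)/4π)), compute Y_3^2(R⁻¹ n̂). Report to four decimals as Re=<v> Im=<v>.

Re=-0.2394 Im=0.0317

Need the full column D^3_{m',2} for m'=−3..3 at α=2.7432, β=2.6452, γ=3.4296.
cos(β/2)=0.245656, sin(β/2)=0.969357
d^3_{-3,2}: single k=5 term ⇒ +0.515017;  D = +0.102518+0.504711i
d^3_{-2,2}: k∈[4..5] ⇒ +0.266416 -0.829665 = -0.563249;  D = -0.110794+0.552245i
d^3_{-1,2}: k∈[3..4] ⇒ +0.085401 -0.664885 = -0.579483;  D = +0.325472-0.479447i
d^3_{0,2}: k∈[2..3] ⇒ +0.018743 -0.291844 = -0.273101;  D = -0.229033+0.148754i
d^3_{1,2}: k∈[1..2] ⇒ +0.002742 -0.085401 = -0.082659;  D = +0.081358-0.014605i
d^3_{2,2}: k∈[0..1] ⇒ +0.000220 -0.017110 = -0.016890;  D = -0.016480-0.003699i
d^3_{3,2}: single k=0 term ⇒ -0.002124;  D = +0.001730+0.001233i
Y_3^{m'}(θ=1.0447,φ=5.75) and Σ D·Y over m':
  (+0.1025+0.5047i)·(-0.0078+0.2697i)  (-0.1108+0.5522i)·(+0.1855+0.3360i)  (+0.3255-0.4794i)·(+0.0628+0.0371i)  (-0.2290+0.1488i)·(-0.3259+0.0000i)  (+0.0814-0.0146i)·(-0.0628+0.0371i)  (-0.0165-0.0037i)·(+0.1855-0.3360i)  (+0.0017+0.0012i)·(+0.0078+0.2697i)
Y_3^2(R⁻¹ n̂) = -0.239364+0.031682i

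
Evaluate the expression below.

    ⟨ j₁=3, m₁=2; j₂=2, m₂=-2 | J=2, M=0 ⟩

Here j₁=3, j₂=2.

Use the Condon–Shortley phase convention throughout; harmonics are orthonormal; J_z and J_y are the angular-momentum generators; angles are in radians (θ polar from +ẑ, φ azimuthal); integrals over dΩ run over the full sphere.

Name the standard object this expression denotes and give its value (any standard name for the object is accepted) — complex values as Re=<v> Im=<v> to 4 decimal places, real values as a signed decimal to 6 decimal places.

Clebsch–Gordan coefficient, +√(5/14) ≈ +0.597614

This is a Clebsch–Gordan (vector-coupling) coefficient.
j₁+j₂−J=3  J+j₁−j₂=3  J−j₁+j₂=1  j₁+j₂+J+1=8
(j₁±m₁, j₂±m₂, J±M) = (5,1,0,4,2,2)
P² = 360/7
sum k=0..0:
  [0] +1/12 = 1/12
S = 1/12
C² = P²·S² = 5/14 ; C = +0.597614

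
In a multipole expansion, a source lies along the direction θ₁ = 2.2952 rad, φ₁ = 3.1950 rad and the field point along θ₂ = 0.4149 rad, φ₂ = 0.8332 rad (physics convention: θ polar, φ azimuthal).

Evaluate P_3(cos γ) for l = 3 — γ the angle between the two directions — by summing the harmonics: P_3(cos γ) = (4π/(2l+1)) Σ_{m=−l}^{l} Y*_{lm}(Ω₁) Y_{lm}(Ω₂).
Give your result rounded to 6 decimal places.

-0.152387

Expand P_3 via completeness: Σ_{m} conj(Y_{3,m}) at Ω₁ times Y_{3,m} at Ω₂ —
  m=-3: (-0.17299 - 0.02796j) × (-0.02189 - 0.01636j) = 0.00333 + 0.00344j  (running Σ = 0.00333 + 0.00344j)
  m=-2: (-0.37767 - 0.04049j) × (-0.01451 - 0.15128j) = -0.00065 + 0.05772j  (running Σ = 0.00268 + 0.06116j)
  m=-1: (-0.28900 - 0.01545j) × (0.27926 - 0.30732j) = -0.08546 + 0.08450j  (running Σ = -0.08277 + 0.14567j)
  m=0: (0.19888 + 0.00000j) × (0.40557 + 0.00000j) = 0.08066 + 0.00000j  (running Σ = -0.00211 + 0.14567j)
  m=1: (0.28900 - 0.01545j) × (-0.27926 - 0.30732j) = -0.08546 - 0.08450j  (running Σ = -0.08757 + 0.06116j)
  m=2: (-0.37767 + 0.04049j) × (-0.01451 + 0.15128j) = -0.00065 - 0.05772j  (running Σ = -0.08821 + 0.00344j)
  m=3: (0.17299 - 0.02796j) × (0.02189 - 0.01636j) = 0.00333 - 0.00344j  (running Σ = -0.08489 + 0.00000j)
Accumulated sum -0.08489 + 0.00000j; after 4π/(2l+1) scaling, -0.15239 + 0.00000j ⇒ P_3 = -0.152387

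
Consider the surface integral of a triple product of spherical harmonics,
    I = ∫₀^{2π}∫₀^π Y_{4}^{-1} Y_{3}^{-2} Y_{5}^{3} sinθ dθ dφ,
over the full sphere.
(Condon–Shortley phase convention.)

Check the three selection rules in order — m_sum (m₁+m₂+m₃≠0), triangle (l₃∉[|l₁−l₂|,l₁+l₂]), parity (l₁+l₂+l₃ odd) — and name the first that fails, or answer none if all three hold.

azimuthal sum: -1 − 2 + 3 = 0  ✓
1 ≤ 5 ≤ 7 (triangle on l)  ✓
L = 4 + 3 + 5 = 12 (even)  ✓

none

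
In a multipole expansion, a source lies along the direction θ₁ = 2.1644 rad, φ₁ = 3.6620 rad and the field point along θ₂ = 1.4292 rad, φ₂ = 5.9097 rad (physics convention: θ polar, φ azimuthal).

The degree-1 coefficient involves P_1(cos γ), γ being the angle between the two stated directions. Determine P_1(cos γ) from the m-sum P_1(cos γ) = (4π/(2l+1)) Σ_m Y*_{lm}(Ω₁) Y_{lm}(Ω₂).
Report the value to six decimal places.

-0.592969

Addition theorem: P_1(cos γ) = (4π/3) Σ_m Y*_{lm}(Ω₁) Y_{lm}(Ω₂), m = −1…1:
  m=-1: (-0.24848 - 0.14240j) × (0.31846 + 0.12480j) = -0.06136 - 0.07636j  (running Σ = -0.06136 - 0.07636j)
  m=0: (-0.27330 + 0.00000j) × (0.06895 + 0.00000j) = -0.01885 + 0.00000j  (running Σ = -0.08020 - 0.07636j)
  m=1: (0.24848 - 0.14240j) × (-0.31846 + 0.12480j) = -0.06136 + 0.07636j  (running Σ = -0.14156 + 0.00000j)
Σ over m = -0.14156 + 0.00000j; ×(4π/3) → -0.59297 + 0.00000j. Real part: -0.592969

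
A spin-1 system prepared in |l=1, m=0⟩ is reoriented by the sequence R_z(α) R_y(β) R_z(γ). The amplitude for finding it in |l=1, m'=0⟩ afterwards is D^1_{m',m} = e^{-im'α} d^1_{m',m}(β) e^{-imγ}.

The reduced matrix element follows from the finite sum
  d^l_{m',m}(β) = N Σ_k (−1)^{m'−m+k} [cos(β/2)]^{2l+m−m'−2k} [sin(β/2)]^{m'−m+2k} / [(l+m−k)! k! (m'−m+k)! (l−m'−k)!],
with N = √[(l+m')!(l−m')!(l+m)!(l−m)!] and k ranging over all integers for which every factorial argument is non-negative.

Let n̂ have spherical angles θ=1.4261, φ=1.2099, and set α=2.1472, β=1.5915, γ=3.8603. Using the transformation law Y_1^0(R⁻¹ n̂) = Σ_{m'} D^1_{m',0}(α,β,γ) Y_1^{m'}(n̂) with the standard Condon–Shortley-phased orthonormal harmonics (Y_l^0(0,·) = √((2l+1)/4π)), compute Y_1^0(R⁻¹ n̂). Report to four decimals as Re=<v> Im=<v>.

Re=0.2847 Im=0.0000

Need the full column D^1_{m',0} for m'=−1..1 at α=2.1472, β=1.5915, γ=3.8603.
cos(β/2)=0.699749, sin(β/2)=0.714389
d^1_{-1,0}: single k=1 term ⇒ +0.706955;  D = -0.385299+0.592731i
d^1_{0,0}: k∈[0..1] ⇒ +0.489649 -0.510351 = -0.020702;  D = -0.020702+0.000000i
d^1_{1,0}: single k=0 term ⇒ -0.706955;  D = +0.385299+0.592731i
Y_1^{m'}(θ=1.4261,φ=1.2099) and Σ D·Y over m':
  (-0.3853+0.5927i)·(+0.1207-0.3199i)  (-0.0207+0.0000i)·(+0.0705+0.0000i)  (+0.3853+0.5927i)·(-0.1207-0.3199i)
Y_1^0(R⁻¹ n̂) = +0.284694+0.000000i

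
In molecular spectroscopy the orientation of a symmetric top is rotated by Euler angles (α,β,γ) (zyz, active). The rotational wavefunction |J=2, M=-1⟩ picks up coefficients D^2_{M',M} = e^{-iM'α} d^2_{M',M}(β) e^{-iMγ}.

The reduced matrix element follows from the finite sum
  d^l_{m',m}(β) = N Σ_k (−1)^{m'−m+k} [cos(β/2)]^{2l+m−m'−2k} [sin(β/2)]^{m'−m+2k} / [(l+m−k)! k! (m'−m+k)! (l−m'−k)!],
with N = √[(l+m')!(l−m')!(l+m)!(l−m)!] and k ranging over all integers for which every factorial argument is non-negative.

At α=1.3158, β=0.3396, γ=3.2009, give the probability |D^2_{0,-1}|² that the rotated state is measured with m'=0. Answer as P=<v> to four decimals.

First d^2_{0,-1}(β=0.3396), then the phase factors e^{-i(0)α} and e^{-i(-1)γ}:
c=cos(0.339600/2)=0.985619, s=sin(0.339600/2)=0.168985; N=√[2·2·1·6]=4.898979
k: max(0,(-1)−(0))=0 … min(2+(-1),2−(0))=1
  k=0: (−1)^1·4.8990/(2)·0.9856^3·0.1690^1 = -0.396325
  k=1: (−1)^2·4.8990/(2)·0.9856^1·0.1690^3 = +0.011650
d^2_{0,-1}(0.3396) = -0.396325 +0.011650 = -0.384674
|D^2_{0,-1}|² = |d^2_{0,-1}(β)|² = (-0.384674)² = 0.147974 (the z-rotation phases have unit modulus)

P=0.1480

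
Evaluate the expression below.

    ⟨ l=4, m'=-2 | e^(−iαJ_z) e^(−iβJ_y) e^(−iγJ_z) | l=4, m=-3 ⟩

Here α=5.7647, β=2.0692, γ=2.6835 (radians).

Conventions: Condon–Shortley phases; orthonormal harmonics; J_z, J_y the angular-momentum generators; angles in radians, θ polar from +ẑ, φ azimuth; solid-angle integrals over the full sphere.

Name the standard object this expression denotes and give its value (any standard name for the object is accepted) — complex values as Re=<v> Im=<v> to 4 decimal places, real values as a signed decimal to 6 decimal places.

This is a Wigner D-matrix element — the rotation-matrix element ⟨l m'| R(α,β,γ) |l m⟩ in the angular-momentum basis.
First d^4_{-2,-3}(β=2.0692), then the phase factors e^{-i(-2)α} and e^{-i(-3)γ}:
c=cos(2.069200/2)=0.510870, s=sin(2.069200/2)=0.859658; N=√[2·720·1·5040]=2693.993318
Admissible k: 0..1 (factorial args all ≥0)
  k=0: (−1)^1·2693.9933/(720)·0.5109^7·0.8597^1 = -0.029212
  k=1: (−1)^2·2693.9933/(240)·0.5109^5·0.8597^3 = +0.248150
d^4_{-2,-3}(2.0692) = -0.029212 +0.248150 = +0.218938
Attach z-rotation phases: D = e^{-i(-2)(5.7647)}·(+0.218938)·e^{-i(-3)(2.6835)} = +0.163097+0.146059i

Wigner D-matrix element, Re=0.1631 Im=0.1461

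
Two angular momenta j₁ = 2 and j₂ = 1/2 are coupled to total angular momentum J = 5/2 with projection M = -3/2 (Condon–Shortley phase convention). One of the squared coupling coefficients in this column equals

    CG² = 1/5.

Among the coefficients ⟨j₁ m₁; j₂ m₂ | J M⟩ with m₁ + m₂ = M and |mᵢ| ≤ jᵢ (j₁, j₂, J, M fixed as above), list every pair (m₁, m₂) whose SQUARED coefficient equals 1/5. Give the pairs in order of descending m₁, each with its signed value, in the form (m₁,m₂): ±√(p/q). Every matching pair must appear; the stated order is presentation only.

Admissible pairs with m₁+m₂ = M = -3/2: (-2,1/2), (-1,-1/2)
  (m₁,m₂)=(-1,-1/2): CG² = 4/5, CG = +√(4/5)
  (m₁,m₂)=(-2,1/2): CG² = 1/5, CG = +√(1/5)   ← matches the target
Pairs with CG² = 1/5: (-2,1/2): +√(1/5)

(-2,1/2): +√(1/5)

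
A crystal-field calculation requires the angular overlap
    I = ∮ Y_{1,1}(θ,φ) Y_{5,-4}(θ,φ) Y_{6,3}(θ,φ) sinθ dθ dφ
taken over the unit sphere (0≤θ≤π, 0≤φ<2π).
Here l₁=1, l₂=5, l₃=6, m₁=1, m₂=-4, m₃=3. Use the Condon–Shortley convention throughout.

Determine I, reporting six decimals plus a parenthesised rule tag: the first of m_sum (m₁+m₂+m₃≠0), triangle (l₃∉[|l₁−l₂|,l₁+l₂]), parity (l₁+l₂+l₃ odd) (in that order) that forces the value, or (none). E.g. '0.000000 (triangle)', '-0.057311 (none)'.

-0.070770 (none)

Rules hold: Σm=0, L=12 even, 4≤6≤6.
N = 3·11·13 = 429
Δ = 0!·2!·10!/13! = 1/858
Racah Σ t=0..0: t=0:+1/14400 = 1/14400
⇒ 3j(1 5 6; 0 0 0)² = 6/143, sgn +1
Racah Σ t=0..0: t=0:+1/725760 = 1/725760
⇒ 3j(1 5 6; 1 -4 3)² = 1/286, sgn -1
4πI² = N·(3j₀)²·(3jₘ)² = 9/143
I = -1·√(0.0629371/4π) = -0.07076985
No selection rule forces the value: the integral is nonzero (none).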